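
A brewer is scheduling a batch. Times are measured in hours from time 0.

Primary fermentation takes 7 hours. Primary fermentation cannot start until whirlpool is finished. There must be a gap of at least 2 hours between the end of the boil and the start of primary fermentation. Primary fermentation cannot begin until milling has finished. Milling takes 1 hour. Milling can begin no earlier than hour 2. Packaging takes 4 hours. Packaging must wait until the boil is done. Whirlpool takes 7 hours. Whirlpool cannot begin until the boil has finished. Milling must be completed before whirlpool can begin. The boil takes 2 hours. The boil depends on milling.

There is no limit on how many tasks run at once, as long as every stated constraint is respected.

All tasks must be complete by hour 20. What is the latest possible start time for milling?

3

To finish by hour 20, primary fermentation (duration 7) must start no later than hour 13.
Whirlpool feeds into primary fermentation (must start by hour 13); so whirlpool must finish by hour 13 and therefore start by hour 6.
To finish by hour 20, packaging (duration 4) must start no later than hour 16.
The boil must finish in time for whirlpool (must start by hour 6); primary fermentation (must start by hour 13, minus 2-hour gap → hour 11); packaging (must start by hour 16). The tightest is hour 6, so the boil must start by 6 − 2 = hour 4.
For milling: the boil (must start by hour 4); whirlpool (must start by hour 6); primary fermentation (must start by hour 13). The most restrictive is hour 4; with a 1-hour duration, milling must start by hour 3.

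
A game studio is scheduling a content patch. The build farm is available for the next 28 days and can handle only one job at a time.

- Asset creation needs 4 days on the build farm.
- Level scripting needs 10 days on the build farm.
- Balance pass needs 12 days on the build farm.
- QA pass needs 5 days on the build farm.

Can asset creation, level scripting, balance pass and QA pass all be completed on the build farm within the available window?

No

Running back to back, the jobs need 4 + 10 + 12 + 5 = 31 days on the build farm.
Since 31 > 28, they cannot all fit.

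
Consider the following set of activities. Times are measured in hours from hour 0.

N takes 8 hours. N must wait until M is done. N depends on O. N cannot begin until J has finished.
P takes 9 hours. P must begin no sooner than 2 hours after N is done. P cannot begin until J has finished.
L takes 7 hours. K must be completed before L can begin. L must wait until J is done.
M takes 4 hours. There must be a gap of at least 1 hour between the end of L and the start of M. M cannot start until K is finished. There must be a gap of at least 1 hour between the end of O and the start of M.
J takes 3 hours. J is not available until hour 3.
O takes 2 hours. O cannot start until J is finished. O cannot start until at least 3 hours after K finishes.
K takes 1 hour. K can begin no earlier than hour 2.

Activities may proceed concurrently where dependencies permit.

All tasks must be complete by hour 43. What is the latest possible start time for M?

20

Nothing follows P; the deadline of hour 43 is its only limit. It must start by 43 − 9 = hour 34.
N must finish before P (must start by hour 34, minus 2-hour gap → hour 32). With an 8-hour duration, N must start by 32 − 8 = hour 24.
Since N (must start by hour 24) depends on it, M must finish by hour 24. Backing off its 4-hour duration gives a latest start of hour 20.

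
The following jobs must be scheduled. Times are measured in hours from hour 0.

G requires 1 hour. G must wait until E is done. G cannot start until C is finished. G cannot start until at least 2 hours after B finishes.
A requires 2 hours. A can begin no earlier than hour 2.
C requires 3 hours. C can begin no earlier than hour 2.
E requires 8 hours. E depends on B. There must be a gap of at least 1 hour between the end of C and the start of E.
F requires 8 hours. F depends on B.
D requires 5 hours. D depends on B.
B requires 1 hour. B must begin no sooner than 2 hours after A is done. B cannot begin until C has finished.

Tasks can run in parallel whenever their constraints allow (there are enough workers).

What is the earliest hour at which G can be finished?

C waits on its own release at hour 2, so it starts at hour 2 and finishes at 2 + 3 = hour 5.
A cannot begin until its own release at hour 2. It runs from hour 2 to 2 + 2 = hour 4.
B cannot start until A (finishes hour 4, plus 2-hour gap → hour 6); C (finishes hour 5). The controlling bound is hour 6, so B finishes at 6 + 1 = hour 7.
E cannot start until B (finishes hour 7); C (finishes hour 5, plus 1-hour gap → hour 6). The controlling bound is hour 7, so E finishes at 7 + 8 = hour 15.
G cannot start until E (finishes hour 15); C (finishes hour 5); B (finishes hour 7, plus 2-hour gap → hour 9). The controlling bound is hour 15, so G finishes at 15 + 1 = hour 16.

16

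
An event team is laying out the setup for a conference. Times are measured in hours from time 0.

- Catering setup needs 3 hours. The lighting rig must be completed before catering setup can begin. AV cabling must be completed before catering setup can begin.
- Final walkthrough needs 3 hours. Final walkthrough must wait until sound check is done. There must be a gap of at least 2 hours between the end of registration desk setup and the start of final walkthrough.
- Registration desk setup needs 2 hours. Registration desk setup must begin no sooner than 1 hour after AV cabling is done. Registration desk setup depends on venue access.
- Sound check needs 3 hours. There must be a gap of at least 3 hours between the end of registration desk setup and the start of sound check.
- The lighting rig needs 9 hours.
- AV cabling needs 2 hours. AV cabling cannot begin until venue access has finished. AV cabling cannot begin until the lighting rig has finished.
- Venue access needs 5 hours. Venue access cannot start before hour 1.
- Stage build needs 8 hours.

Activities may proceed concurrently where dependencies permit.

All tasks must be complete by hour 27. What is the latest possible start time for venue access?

To finish by hour 27, final walkthrough (duration 3) must start no later than hour 24.
Sound check has to be done before final walkthrough (must start by hour 24). That means finishing by hour 24, i.e. starting by 24 − 3 = hour 21.
For registration desk setup: sound check (must start by hour 21, minus 3-hour gap → hour 18); final walkthrough (must start by hour 24, minus 2-hour gap → hour 22). The most restrictive is hour 18; with a 2-hour duration, registration desk setup must start by hour 16.
Catering setup has no dependents, so it just needs to finish by hour 27. Starting by 27 − 3 = hour 24 achieves that.
For AV cabling: registration desk setup (must start by hour 16, minus 1-hour gap → hour 15); catering setup (must start by hour 24). The most restrictive is hour 15; with a 2-hour duration, AV cabling must start by hour 13.
Venue access has several dependents: AV cabling (must start by hour 13); registration desk setup (must start by hour 16). The earliest of those limits is hour 13, so venue access must start by 13 − 5 = hour 8.

8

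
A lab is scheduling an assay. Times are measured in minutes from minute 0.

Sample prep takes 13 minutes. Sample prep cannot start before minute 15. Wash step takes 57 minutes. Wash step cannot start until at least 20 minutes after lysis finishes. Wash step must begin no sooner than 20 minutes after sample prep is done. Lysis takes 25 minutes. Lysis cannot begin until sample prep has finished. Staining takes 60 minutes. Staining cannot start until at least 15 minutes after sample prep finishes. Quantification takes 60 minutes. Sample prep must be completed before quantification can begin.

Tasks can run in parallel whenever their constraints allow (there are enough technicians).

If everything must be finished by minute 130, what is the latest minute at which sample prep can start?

Wash step must finish by minute 130; it takes 57 minutes, so it must start by 130 − 57 = minute 73.
Lysis has to be done before wash step (must start by minute 73, minus 20-minute gap → minute 53). That means finishing by minute 53, i.e. starting by 53 − 25 = minute 28.
To finish by minute 130, staining (duration 60) must start no later than minute 70.
Quantification must finish by minute 130; it takes 60 minutes, so it must start by 130 − 60 = minute 70.
Sample prep feeds lysis (must start by minute 28); wash step (must start by minute 73, minus 20-minute gap → minute 53); staining (must start by minute 70, minus 15-minute gap → minute 55); quantification (must start by minute 70). Taking the minimum, sample prep must finish by minute 28 and start by 28 − 13 = minute 15.

15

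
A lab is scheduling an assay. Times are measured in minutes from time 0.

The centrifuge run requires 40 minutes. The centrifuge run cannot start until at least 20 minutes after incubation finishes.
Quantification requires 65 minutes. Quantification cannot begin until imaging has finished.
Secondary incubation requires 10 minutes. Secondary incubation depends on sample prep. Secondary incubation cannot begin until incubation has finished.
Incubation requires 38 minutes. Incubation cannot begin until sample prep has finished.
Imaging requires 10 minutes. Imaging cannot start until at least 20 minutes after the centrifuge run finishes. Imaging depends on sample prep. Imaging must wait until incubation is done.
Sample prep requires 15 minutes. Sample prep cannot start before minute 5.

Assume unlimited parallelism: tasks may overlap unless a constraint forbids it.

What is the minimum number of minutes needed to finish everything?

213

Sample prep waits on its own release at minute 5, so it starts at minute 5 and finishes at 5 + 15 = minute 20.
Incubation waits on sample prep (finishes minute 20), so it starts at minute 20 and finishes at 20 + 38 = minute 58.
Secondary incubation has to wait for sample prep (finishes minute 20); incubation (finishes minute 58). The latest of these is minute 58, so secondary incubation runs minute 58 to 58 + 10 = minute 68.
The centrifuge run waits on incubation (finishes minute 58, plus 20-minute gap → minute 78), so it starts at minute 78 and finishes at 78 + 40 = minute 118.
Imaging needs all of the centrifuge run (finishes minute 118, plus 20-minute gap → minute 138); sample prep (finishes minute 20); incubation (finishes minute 58). That puts its earliest start at minute 138; it finishes at 138 + 10 = minute 148.
After imaging (finishes minute 148), quantification can start at minute 148 and finishes at minute 213.
All tasks are finished once the last one completes. Finish times: Sample prep at 20, Incubation at 58, The centrifuge run at 118, Secondary incubation at 68, Imaging at 148, Quantification at 213. The latest is minute 213.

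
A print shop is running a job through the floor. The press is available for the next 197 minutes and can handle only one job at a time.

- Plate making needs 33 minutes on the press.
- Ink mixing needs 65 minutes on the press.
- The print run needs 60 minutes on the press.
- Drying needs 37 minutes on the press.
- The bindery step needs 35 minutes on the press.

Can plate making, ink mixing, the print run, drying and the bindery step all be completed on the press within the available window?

No

Running back to back, the jobs need 33 + 65 + 60 + 37 + 35 = 230 minutes on the press.
Since 230 > 197, they cannot all fit.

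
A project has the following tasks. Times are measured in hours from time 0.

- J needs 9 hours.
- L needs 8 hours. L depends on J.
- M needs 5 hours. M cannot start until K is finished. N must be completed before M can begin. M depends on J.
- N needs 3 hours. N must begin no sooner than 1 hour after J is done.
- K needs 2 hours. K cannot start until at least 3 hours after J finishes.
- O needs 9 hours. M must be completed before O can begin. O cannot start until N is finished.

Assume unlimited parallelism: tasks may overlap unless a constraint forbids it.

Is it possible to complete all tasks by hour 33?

Yes

J can start immediately at hour 0; it finishes at hour 9.
N waits on J (finishes hour 9, plus 1-hour gap → hour 10), so it starts at hour 10 and finishes at 10 + 3 = hour 13.
L cannot begin until J (finishes hour 9). It runs from hour 9 to 9 + 8 = hour 17.
K waits on J (finishes hour 9, plus 3-hour gap → hour 12), so it starts at hour 12 and finishes at 12 + 2 = hour 14.
M needs all of K (finishes hour 14); N (finishes hour 13); J (finishes hour 9). That puts its earliest start at hour 14; it finishes at 14 + 5 = hour 19.
O has to wait for M (finishes hour 19); N (finishes hour 13). The latest of these is hour 19, so O runs hour 19 to 19 + 9 = hour 28.
Every task is finished by hour 28, which is no later than the deadline of 33, so the schedule is feasible.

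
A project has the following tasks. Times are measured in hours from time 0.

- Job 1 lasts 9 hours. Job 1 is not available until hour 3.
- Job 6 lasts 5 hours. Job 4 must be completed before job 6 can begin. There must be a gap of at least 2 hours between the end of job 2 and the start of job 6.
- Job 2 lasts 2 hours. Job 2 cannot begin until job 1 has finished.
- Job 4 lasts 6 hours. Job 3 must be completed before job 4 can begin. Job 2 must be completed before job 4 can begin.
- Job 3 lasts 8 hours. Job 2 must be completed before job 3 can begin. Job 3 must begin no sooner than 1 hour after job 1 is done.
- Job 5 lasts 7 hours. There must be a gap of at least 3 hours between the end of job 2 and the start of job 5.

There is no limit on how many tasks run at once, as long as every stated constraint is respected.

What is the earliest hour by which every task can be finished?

Job 1 cannot begin until its own release at hour 3. It runs from hour 3 to 3 + 9 = hour 12.
Job 2 cannot begin until job 1 (finishes hour 12). It runs from hour 12 to 12 + 2 = hour 14.
After job 2 (finishes hour 14, plus 3-hour gap → hour 17), job 5 can start at hour 17 and finishes at hour 24.
For job 3: job 2 (finishes hour 14); job 1 (finishes hour 12, plus 1-hour gap → hour 13). Taking the maximum gives a start of hour 14, and it finishes at 14 + 8 = hour 22.
For job 4: job 3 (finishes hour 22); job 2 (finishes hour 14). Taking the maximum gives a start of hour 22, and it finishes at 22 + 6 = hour 28.
Job 6 has to wait for job 4 (finishes hour 28); job 2 (finishes hour 14, plus 2-hour gap → hour 16). The latest of these is hour 28, so job 6 runs hour 28 to 28 + 5 = hour 33.
All tasks are finished once the last one completes. Finish times: Job 1 at 12, Job 2 at 14, Job 3 at 22, Job 4 at 28, Job 5 at 24, Job 6 at 33. The latest is hour 33.

33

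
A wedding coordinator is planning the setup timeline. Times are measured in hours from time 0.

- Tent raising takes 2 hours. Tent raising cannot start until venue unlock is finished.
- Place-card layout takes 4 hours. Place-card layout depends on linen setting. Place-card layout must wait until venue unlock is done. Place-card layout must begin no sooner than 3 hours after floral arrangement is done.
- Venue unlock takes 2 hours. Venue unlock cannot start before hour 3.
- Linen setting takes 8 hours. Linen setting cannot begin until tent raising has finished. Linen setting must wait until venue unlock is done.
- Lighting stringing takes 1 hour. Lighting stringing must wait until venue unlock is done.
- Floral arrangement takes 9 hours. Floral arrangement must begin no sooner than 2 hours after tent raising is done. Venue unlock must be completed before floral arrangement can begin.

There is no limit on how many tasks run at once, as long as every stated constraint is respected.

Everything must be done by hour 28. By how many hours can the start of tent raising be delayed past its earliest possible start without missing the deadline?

Venue unlock waits on its own release at hour 3, so it starts at hour 3 and finishes at 3 + 2 = hour 5.
Tent raising waits on venue unlock (finishes hour 5), so it starts at hour 5 and finishes at 5 + 2 = hour 7.

Working backward from the deadline:
To finish by hour 28, place-card layout (duration 4) must start no later than hour 24.
Linen setting must finish before place-card layout (must start by hour 24). With an 8-hour duration, linen setting must start by 24 − 8 = hour 16.
Since place-card layout (must start by hour 24, minus 3-hour gap → hour 21) depends on it, floral arrangement must finish by hour 21. Backing off its 9-hour duration gives a latest start of hour 12.
Tent raising must finish in time for linen setting (must start by hour 16); floral arrangement (must start by hour 12, minus 2-hour gap → hour 10). The tightest is hour 10, so tent raising must start by 10 − 2 = hour 8.
So tent raising can start as early as hour 5 and as late as hour 8, giving 8 − 5 = 3 hours of slack.

3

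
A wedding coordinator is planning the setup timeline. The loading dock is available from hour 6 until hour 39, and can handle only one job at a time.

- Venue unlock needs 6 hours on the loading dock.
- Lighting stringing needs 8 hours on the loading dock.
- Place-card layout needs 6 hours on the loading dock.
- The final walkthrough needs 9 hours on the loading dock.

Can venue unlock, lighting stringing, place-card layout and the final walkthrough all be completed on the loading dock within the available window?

The loading dock window is 39 − 6 = 33 hours.
Running back to back, the jobs need 6 + 8 + 6 + 9 = 29 hours on the loading dock.
Since 29 ≤ 33, they fit within the window.

Yes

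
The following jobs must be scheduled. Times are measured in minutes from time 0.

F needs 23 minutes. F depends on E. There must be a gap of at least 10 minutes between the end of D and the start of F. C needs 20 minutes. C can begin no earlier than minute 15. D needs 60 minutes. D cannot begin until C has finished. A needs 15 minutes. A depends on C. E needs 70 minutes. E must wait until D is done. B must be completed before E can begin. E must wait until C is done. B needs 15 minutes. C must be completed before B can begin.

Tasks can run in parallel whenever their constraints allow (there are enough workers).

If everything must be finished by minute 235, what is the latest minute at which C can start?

Nothing follows A; the deadline of minute 235 is its only limit. It must start by 235 − 15 = minute 220.
Nothing follows F; the deadline of minute 235 is its only limit. It must start by 235 − 23 = minute 212.
E has to be done before F (must start by minute 212). That means finishing by minute 212, i.e. starting by 212 − 70 = minute 142.
B must finish before E (must start by minute 142). With a 15-minute duration, B must start by 142 − 15 = minute 127.
D has several dependents: E (must start by minute 142); F (must start by minute 212, minus 10-minute gap → minute 202). The earliest of those limits is minute 142, so D must start by 142 − 60 = minute 82.
C must finish in time for A (must start by minute 220); B (must start by minute 127); D (must start by minute 82); E (must start by minute 142). The tightest is minute 82, so C must start by 82 − 20 = minute 62.

62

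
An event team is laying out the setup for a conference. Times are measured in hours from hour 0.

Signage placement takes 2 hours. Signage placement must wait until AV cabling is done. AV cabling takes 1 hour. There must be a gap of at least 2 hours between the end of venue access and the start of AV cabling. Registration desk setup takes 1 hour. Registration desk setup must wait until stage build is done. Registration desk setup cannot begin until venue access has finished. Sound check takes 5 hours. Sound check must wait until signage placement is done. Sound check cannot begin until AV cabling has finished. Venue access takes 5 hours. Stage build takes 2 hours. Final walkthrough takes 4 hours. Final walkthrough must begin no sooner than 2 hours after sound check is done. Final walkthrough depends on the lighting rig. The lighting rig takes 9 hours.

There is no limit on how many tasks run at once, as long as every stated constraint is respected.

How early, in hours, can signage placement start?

Venue access can start immediately at hour 0; it finishes at hour 5.
AV cabling cannot begin until venue access (finishes hour 5, plus 2-hour gap → hour 7). It runs from hour 7 to 7 + 1 = hour 8.
Signage placement waits on AV cabling (finishes hour 8), so the earliest it can start is hour 8.

8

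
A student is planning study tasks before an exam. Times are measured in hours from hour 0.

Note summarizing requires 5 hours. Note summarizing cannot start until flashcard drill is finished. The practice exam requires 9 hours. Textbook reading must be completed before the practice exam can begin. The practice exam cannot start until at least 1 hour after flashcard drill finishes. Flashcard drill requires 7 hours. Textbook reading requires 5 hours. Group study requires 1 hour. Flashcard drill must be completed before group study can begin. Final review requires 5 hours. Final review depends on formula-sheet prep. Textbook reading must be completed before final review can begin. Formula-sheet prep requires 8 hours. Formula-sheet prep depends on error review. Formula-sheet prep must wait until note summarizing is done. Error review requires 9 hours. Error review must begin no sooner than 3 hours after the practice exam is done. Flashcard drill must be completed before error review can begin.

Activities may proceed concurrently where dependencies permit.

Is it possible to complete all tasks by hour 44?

Nothing blocks flashcard drill, so it runs from hour 0 to hour 7.
Note summarizing waits on flashcard drill (finishes hour 7), so it starts at hour 7 and finishes at 7 + 5 = hour 12.
Group study cannot begin until flashcard drill (finishes hour 7). It runs from hour 7 to 7 + 1 = hour 8.
Nothing blocks textbook reading, so it runs from hour 0 to hour 5.
For the practice exam: textbook reading (finishes hour 5); flashcard drill (finishes hour 7, plus 1-hour gap → hour 8). Taking the maximum gives a start of hour 8, and it finishes at 8 + 9 = hour 17.
Error review cannot start until the practice exam (finishes hour 17, plus 3-hour gap → hour 20); flashcard drill (finishes hour 7). The controlling bound is hour 20, so error review finishes at 20 + 9 = hour 29.
For formula-sheet prep: error review (finishes hour 29); note summarizing (finishes hour 12). Taking the maximum gives a start of hour 29, and it finishes at 29 + 8 = hour 37.
Final review cannot start until formula-sheet prep (finishes hour 37); textbook reading (finishes hour 5). The controlling bound is hour 37, so final review finishes at 37 + 5 = hour 42.
Every task is finished by hour 42, which is no later than the deadline of 44, so the schedule is feasible.

Yes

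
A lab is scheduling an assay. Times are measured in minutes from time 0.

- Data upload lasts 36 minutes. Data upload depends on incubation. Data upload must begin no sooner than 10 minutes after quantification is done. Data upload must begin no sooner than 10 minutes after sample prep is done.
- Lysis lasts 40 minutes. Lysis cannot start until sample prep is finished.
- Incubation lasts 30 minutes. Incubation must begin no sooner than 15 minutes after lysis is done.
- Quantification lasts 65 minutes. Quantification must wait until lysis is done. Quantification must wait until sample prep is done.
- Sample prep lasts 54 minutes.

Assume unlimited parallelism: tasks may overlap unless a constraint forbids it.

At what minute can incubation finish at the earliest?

139

Sample prep can start immediately at minute 0; it finishes at minute 54.
Lysis waits on sample prep (finishes minute 54), so it starts at minute 54 and finishes at 54 + 40 = minute 94.
Incubation cannot begin until lysis (finishes minute 94, plus 15-minute gap → minute 109). It runs from minute 109 to 109 + 30 = minute 139.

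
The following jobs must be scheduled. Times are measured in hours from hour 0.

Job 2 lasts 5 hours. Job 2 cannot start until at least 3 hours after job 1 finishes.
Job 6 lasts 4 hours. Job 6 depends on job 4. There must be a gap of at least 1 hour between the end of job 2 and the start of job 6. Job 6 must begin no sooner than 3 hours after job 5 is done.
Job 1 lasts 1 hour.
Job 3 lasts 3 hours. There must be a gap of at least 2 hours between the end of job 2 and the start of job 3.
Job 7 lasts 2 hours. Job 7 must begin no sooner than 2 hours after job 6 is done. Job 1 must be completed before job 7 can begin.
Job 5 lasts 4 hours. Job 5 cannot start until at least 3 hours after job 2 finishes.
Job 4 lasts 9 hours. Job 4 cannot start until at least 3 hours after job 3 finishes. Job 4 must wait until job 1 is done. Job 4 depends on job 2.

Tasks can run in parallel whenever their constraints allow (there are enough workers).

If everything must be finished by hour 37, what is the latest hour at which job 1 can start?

3

Job 7 has no dependents, so it just needs to finish by hour 37. Starting by 37 − 2 = hour 35 achieves that.
Job 6 has to be done before job 7 (must start by hour 35, minus 2-hour gap → hour 33). That means finishing by hour 33, i.e. starting by 33 − 4 = hour 29.
Since job 6 (must start by hour 29) depends on it, job 4 must finish by hour 29. Backing off its 9-hour duration gives a latest start of hour 20.
Since job 4 (must start by hour 20, minus 3-hour gap → hour 17) depends on it, job 3 must finish by hour 17. Backing off its 3-hour duration gives a latest start of hour 14.
Job 5 has to be done before job 6 (must start by hour 29, minus 3-hour gap → hour 26). That means finishing by hour 26, i.e. starting by 26 − 4 = hour 22.
For job 2: job 3 (must start by hour 14, minus 2-hour gap → hour 12); job 4 (must start by hour 20); job 5 (must start by hour 22, minus 3-hour gap → hour 19); job 6 (must start by hour 29, minus 1-hour gap → hour 28). The most restrictive is hour 12; with a 5-hour duration, job 2 must start by hour 7.
Job 1 has several dependents: job 2 (must start by hour 7, minus 3-hour gap → hour 4); job 4 (must start by hour 20); job 7 (must start by hour 35). The earliest of those limits is hour 4, so job 1 must start by 4 − 1 = hour 3.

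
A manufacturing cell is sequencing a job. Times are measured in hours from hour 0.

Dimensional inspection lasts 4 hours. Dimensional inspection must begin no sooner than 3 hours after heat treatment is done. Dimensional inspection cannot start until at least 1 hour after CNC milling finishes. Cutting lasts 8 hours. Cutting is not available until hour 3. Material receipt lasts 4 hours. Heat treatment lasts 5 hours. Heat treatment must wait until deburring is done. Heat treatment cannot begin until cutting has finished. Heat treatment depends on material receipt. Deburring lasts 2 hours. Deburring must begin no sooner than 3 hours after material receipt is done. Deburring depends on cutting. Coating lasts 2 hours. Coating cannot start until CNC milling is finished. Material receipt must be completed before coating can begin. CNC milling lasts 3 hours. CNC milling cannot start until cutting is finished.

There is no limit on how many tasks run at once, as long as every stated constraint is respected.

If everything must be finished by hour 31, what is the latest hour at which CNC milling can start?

23

Dimensional inspection has no dependents, so it just needs to finish by hour 31. Starting by 31 − 4 = hour 27 achieves that.
Coating has no dependents, so it just needs to finish by hour 31. Starting by 31 − 2 = hour 29 achieves that.
CNC milling feeds dimensional inspection (must start by hour 27, minus 1-hour gap → hour 26); coating (must start by hour 29). Taking the minimum, CNC milling must finish by hour 26 and start by 26 − 3 = hour 23.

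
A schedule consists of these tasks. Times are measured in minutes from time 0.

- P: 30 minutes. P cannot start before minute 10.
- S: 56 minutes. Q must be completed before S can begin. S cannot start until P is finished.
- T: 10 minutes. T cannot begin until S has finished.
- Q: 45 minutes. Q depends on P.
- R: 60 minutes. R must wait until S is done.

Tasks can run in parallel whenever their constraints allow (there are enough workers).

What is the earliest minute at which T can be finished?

151

After its own release at minute 10, P can start at minute 10 and finishes at minute 40.
Q waits on P (finishes minute 40), so it starts at minute 40 and finishes at 40 + 45 = minute 85.
For S: Q (finishes minute 85); P (finishes minute 40). Taking the maximum gives a start of minute 85, and it finishes at 85 + 56 = minute 141.
T waits on S (finishes minute 141), so it starts at minute 141 and finishes at 141 + 10 = minute 151.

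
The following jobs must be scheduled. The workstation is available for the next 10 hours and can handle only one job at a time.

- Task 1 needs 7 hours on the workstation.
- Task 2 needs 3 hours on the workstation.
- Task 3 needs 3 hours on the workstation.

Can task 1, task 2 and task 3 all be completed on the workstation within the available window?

Running back to back, the jobs need 7 + 3 + 3 = 13 hours on the workstation.
Since 13 > 10, they cannot all fit.

No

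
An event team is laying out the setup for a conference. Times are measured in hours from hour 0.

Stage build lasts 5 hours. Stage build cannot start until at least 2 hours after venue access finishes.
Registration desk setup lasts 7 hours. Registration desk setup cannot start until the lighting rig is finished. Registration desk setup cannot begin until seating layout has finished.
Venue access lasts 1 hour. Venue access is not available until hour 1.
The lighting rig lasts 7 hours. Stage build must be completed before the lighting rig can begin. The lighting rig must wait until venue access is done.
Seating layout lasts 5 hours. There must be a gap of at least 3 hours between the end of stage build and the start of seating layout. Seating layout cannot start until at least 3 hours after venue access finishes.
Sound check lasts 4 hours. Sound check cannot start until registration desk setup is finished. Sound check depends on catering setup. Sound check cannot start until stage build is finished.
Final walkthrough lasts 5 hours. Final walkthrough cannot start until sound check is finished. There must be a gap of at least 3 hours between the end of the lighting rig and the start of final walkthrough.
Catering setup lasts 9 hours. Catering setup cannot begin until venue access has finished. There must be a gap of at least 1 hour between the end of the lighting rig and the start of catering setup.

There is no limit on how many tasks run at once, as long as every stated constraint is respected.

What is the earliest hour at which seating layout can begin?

Venue access waits on its own release at hour 1, so it starts at hour 1 and finishes at 1 + 1 = hour 2.
Stage build cannot begin until venue access (finishes hour 2, plus 2-hour gap → hour 4). It runs from hour 4 to 4 + 5 = hour 9.
Seating layout waits on stage build (finishes hour 9, plus 3-hour gap → hour 12); venue access (finishes hour 2, plus 3-hour gap → hour 5). The latest of these is hour 12, which is the earliest seating layout can start.

12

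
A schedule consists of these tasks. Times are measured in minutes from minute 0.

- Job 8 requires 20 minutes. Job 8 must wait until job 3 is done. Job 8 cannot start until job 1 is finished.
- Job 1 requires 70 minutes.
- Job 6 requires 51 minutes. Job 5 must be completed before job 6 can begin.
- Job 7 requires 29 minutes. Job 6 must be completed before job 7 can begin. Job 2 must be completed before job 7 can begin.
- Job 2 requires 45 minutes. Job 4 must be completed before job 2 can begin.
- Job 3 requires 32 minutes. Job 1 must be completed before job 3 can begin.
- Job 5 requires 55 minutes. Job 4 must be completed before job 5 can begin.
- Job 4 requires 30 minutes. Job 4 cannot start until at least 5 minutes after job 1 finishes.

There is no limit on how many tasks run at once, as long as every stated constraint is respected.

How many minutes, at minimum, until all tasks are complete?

240

Job 1 can start immediately at minute 0; it finishes at minute 70.
Job 4 cannot begin until job 1 (finishes minute 70, plus 5-minute gap → minute 75). It runs from minute 75 to 75 + 30 = minute 105.
Job 5 cannot begin until job 4 (finishes minute 105). It runs from minute 105 to 105 + 55 = minute 160.
Job 6 cannot begin until job 5 (finishes minute 160). It runs from minute 160 to 160 + 51 = minute 211.
Job 2 cannot begin until job 4 (finishes minute 105). It runs from minute 105 to 105 + 45 = minute 150.
For job 7: job 6 (finishes minute 211); job 2 (finishes minute 150). Taking the maximum gives a start of minute 211, and it finishes at 211 + 29 = minute 240.
After job 1 (finishes minute 70), job 3 can start at minute 70 and finishes at minute 102.
Job 8 cannot start until job 3 (finishes minute 102); job 1 (finishes minute 70). The controlling bound is minute 102, so job 8 finishes at 102 + 20 = minute 122.
All tasks are finished once the last one completes. Finish times: Job 1 at 70, Job 2 at 150, Job 3 at 102, Job 4 at 105, Job 5 at 160, Job 6 at 211, Job 7 at 240, Job 8 at 122. The latest is minute 240.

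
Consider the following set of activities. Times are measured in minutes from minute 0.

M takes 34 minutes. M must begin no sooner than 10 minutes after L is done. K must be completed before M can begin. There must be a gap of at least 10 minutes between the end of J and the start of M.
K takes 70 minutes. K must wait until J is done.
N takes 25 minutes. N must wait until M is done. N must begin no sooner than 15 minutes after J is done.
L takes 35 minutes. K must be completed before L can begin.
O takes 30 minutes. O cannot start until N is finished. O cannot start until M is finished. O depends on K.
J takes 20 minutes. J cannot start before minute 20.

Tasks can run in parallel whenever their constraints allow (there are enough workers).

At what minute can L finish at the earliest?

After its own release at minute 20, J can start at minute 20 and finishes at minute 40.
After J (finishes minute 40), K can start at minute 40 and finishes at minute 110.
After K (finishes minute 110), L can start at minute 110 and finishes at minute 145.

145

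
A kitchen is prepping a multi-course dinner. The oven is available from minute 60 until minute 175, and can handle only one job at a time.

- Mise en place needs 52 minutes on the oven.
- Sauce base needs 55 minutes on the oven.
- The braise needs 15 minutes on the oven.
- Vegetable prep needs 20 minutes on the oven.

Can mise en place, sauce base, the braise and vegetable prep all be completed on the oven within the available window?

The oven window is 175 − 60 = 115 minutes.
Running back to back, the jobs need 52 + 55 + 15 + 20 = 142 minutes on the oven.
Since 142 > 115, they cannot all fit.

No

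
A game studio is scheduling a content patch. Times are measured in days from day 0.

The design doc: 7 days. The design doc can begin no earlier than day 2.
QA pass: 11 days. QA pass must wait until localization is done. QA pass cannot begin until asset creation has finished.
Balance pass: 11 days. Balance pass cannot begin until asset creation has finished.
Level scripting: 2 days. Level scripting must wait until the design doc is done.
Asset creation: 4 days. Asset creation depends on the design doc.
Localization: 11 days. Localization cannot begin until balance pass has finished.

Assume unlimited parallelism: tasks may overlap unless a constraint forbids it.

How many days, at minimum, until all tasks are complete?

The design doc waits on its own release at day 2, so it starts at day 2 and finishes at 2 + 7 = day 9.
Level scripting cannot begin until the design doc (finishes day 9). It runs from day 9 to 9 + 2 = day 11.
Asset creation cannot begin until the design doc (finishes day 9). It runs from day 9 to 9 + 4 = day 13.
Balance pass cannot begin until asset creation (finishes day 13). It runs from day 13 to 13 + 11 = day 24.
Localization waits on balance pass (finishes day 24), so it starts at day 24 and finishes at 24 + 11 = day 35.
QA pass has to wait for localization (finishes day 35); asset creation (finishes day 13). The latest of these is day 35, so QA pass runs day 35 to 35 + 11 = day 46.
All tasks are finished once the last one completes. Finish times: The design doc at 9, Asset creation at 13, Level scripting at 11, Balance pass at 24, Localization at 35, QA pass at 46. The latest is day 46.

46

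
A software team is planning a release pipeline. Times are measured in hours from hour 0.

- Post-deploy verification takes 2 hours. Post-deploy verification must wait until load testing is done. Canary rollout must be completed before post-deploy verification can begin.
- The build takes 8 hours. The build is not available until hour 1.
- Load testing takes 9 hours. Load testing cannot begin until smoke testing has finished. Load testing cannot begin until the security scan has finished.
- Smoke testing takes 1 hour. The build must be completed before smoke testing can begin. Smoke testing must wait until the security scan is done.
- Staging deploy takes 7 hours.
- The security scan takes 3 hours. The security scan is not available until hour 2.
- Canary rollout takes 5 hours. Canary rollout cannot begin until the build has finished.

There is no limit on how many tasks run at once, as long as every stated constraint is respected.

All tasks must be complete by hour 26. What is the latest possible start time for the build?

6

Post-deploy verification has no dependents, so it just needs to finish by hour 26. Starting by 26 − 2 = hour 24 achieves that.
Load testing must finish before post-deploy verification (must start by hour 24). With a 9-hour duration, load testing must start by 24 − 9 = hour 15.
Smoke testing feeds into load testing (must start by hour 15); so smoke testing must finish by hour 15 and therefore start by hour 14.
Canary rollout must finish before post-deploy verification (must start by hour 24). With a 5-hour duration, canary rollout must start by 24 − 5 = hour 19.
For the build: smoke testing (must start by hour 14); canary rollout (must start by hour 19). The most restrictive is hour 14; with an 8-hour duration, the build must start by hour 6.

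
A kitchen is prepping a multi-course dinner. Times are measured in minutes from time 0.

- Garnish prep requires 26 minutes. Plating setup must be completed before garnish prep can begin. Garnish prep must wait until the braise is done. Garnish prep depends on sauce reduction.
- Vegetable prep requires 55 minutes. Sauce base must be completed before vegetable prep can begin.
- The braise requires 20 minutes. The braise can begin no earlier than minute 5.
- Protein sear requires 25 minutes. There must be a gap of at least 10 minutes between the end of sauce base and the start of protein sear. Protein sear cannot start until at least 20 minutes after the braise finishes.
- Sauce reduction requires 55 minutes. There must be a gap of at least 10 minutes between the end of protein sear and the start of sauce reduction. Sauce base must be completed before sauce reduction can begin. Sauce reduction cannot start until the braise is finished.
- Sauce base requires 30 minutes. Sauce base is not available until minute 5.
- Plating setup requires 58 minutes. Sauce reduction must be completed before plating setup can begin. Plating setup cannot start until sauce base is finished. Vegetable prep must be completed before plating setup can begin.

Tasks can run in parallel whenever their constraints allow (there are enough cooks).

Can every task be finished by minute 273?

Yes

The braise waits on its own release at minute 5, so it starts at minute 5 and finishes at 5 + 20 = minute 25.
After its own release at minute 5, sauce base can start at minute 5 and finishes at minute 35.
Vegetable prep waits on sauce base (finishes minute 35), so it starts at minute 35 and finishes at 35 + 55 = minute 90.
For protein sear: sauce base (finishes minute 35, plus 10-minute gap → minute 45); the braise (finishes minute 25, plus 20-minute gap → minute 45). Taking the maximum gives a start of minute 45, and it finishes at 45 + 25 = minute 70.
For sauce reduction: protein sear (finishes minute 70, plus 10-minute gap → minute 80); sauce base (finishes minute 35); the braise (finishes minute 25). Taking the maximum gives a start of minute 80, and it finishes at 80 + 55 = minute 135.
For plating setup: sauce reduction (finishes minute 135); sauce base (finishes minute 35); vegetable prep (finishes minute 90). Taking the maximum gives a start of minute 135, and it finishes at 135 + 58 = minute 193.
Garnish prep cannot start until plating setup (finishes minute 193); the braise (finishes minute 25); sauce reduction (finishes minute 135). The controlling bound is minute 193, so garnish prep finishes at 193 + 26 = minute 219.
Every task is finished by minute 219, which is no later than the deadline of 273, so the schedule is feasible.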